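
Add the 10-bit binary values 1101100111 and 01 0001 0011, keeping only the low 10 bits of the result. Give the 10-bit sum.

  1101100111
+ 0100010011
= 0001111010  (discard carry-out 1)

0001111010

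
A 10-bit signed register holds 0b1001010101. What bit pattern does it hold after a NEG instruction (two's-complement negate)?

0110101011

Invert: 0110101010. Add 1: 0110101011.
Check: 1001010101 = -427, 0110101011 = 427.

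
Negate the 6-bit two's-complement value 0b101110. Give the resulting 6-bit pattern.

010010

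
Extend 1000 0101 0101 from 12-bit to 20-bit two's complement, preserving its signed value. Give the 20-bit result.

11111111100001010101

MSB of 100001010101 is 1; replicate it into the new high bits.
11111111|100001010101 → 11111111100001010101 (still -1963).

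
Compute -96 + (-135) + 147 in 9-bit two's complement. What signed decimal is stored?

-96 + (-135) = -231 (100011001)
-231 + 147 = -84 (110101100)

-84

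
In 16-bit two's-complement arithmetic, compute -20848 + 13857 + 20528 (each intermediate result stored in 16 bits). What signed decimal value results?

13537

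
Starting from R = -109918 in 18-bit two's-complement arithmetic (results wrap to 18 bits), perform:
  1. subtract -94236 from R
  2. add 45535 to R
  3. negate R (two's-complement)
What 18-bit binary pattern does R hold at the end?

111000101101100011

Start: R = -109918 = 100101001010100010.
R = -109918 − (-94236) = -15682 = 111100001010111110
R = -15682 + 45535 = 29853 = 000111010010011101
R = −(29853) = -29853 = 111000101101100011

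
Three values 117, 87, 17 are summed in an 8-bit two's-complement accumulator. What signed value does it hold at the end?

-35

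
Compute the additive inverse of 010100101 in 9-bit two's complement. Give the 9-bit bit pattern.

101011011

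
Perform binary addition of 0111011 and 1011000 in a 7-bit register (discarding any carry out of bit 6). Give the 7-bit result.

  0111011
+ 1011000
= 0010011  (discard carry-out 1)

0010011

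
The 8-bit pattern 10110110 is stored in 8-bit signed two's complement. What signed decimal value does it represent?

MSB is 1, so the value is negative.
Unsigned reading: 182. Subtract 2^8 = 256: 182 − 256 = -74.

-74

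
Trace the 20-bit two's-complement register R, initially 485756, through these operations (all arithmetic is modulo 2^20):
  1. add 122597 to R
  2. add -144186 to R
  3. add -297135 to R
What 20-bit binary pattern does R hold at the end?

00101000110001111000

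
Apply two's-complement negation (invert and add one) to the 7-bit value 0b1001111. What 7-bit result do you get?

0110001

Invert: 0110000. Add 1: 0110001.
Check: 1001111 = -49, 0110001 = 49.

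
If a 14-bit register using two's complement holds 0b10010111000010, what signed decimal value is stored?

-6718

MSB is 1, so the value is negative.
Invert: 01101000111101. Add 1: 01101000111110 = 6718. So the value is −6718.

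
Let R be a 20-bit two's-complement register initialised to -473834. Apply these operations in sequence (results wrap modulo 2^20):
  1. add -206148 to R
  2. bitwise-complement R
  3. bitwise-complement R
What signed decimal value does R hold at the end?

Start: R = -473834 = 10001100010100010110.
R = -473834 + (-206148) = -679982; wraps to 368594 = 01011001111111010010
R = NOT 01011001111111010010 = 10100110000000101101 = -368595
R = NOT 10100110000000101101 = 01011001111111010010 = 368594

368594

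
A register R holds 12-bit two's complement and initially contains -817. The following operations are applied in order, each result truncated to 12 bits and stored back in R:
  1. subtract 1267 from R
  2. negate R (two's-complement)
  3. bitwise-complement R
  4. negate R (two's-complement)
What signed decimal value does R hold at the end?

Start: R = -817 = 110011001111.
R = -817 − 1267 = -2084; wraps to 2012 = 011111011100
R = −(2012) = -2012 = 100000100100
R = NOT 100000100100 = 011111011011 = 2011
R = −(2011) = -2011 = 100000100101

-2011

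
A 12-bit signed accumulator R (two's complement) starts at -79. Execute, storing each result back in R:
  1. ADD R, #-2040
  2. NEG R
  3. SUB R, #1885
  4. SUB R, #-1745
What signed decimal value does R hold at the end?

Start: R = -79 = 111110110001.
R = -79 + (-2040) = -2119; wraps to 1977 = 011110111001
R = −(1977) = -1977 = 100001000111
R = -1977 − 1885 = -3862; wraps to 234 = 000011101010
R = 234 − (-1745) = 1979 = 011110111011

1979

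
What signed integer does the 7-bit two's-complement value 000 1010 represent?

MSB is 0, so the value is non-negative: 0001010 = 10.

10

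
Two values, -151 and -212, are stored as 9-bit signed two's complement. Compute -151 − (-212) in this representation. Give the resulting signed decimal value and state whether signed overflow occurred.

61; no overflow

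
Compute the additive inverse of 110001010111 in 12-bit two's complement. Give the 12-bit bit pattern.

Invert: 001110101000. Add 1: 001110101001.
Check: 110001010111 = -937, 001110101001 = 937.

001110101001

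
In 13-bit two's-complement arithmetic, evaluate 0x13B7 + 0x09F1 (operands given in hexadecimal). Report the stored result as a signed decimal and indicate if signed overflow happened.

-600; no overflow

0x13B7 = 1001110110111 = -3145 (signed)
0x09F1 = 0100111110001 = 2545 (signed)
  1001110110111
+ 0100111110001
= 1110110101000
Result 1110110101000: MSB = 1 → 7592 − 8192 = -600.
Addends have opposite signs, so signed overflow cannot occur.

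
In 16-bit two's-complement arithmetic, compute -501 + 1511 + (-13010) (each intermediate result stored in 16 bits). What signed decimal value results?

-501 + 1511 = 1010 (0000001111110010)
1010 + (-13010) = -12000 (1101000100100000)

-12000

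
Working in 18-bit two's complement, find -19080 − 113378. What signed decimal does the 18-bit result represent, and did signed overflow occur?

129686; overflow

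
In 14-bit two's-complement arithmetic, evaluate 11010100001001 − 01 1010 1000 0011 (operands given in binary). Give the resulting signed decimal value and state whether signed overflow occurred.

6790; overflow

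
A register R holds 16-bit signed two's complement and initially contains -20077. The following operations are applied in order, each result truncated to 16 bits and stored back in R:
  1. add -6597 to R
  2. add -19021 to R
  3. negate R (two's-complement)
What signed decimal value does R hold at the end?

Start: R = -20077 = 1011000110010011.
R = -20077 + (-6597) = -26674 = 1001011111001110
R = -26674 + (-19021) = -45695; wraps to 19841 = 0100110110000001
R = −(19841) = -19841 = 1011001001111111

-19841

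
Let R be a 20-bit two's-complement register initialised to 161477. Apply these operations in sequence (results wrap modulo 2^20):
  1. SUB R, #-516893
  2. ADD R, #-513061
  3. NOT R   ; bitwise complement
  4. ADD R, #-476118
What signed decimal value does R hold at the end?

407148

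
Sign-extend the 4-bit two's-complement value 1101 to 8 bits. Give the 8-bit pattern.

MSB of 1101 is 1; replicate it into the new high bits.
1111|1101 → 11111101 (still -3).

11111101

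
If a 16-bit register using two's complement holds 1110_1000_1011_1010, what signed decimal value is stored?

-5958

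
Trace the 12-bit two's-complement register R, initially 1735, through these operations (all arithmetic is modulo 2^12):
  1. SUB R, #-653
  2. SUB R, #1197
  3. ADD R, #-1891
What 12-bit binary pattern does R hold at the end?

110101000100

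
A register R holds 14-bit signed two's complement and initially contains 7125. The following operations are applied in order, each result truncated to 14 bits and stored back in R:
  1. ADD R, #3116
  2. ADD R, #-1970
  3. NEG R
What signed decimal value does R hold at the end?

8113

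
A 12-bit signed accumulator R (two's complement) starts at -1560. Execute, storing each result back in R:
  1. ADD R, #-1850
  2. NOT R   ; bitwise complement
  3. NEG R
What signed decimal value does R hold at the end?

Start: R = -1560 = 100111101000.
R = -1560 + (-1850) = -3410; wraps to 686 = 001010101110
R = NOT 001010101110 = 110101010001 = -687
R = −(-687) = 687 = 001010101111

687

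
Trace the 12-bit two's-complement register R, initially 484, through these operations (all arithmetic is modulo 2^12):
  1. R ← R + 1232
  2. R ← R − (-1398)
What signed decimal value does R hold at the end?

-982

Start: R = 484 = 000111100100.
R = 484 + 1232 = 1716 = 011010110100
R = 1716 − (-1398) = 3114; wraps to -982 = 110000101010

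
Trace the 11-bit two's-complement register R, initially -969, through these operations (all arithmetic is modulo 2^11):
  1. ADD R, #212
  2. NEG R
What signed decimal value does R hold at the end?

Start: R = -969 = 10000110111.
R = -969 + 212 = -757 = 10100001011
R = −(-757) = 757 = 01011110101

757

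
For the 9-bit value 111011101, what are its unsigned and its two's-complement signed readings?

unsigned = 477, signed = -35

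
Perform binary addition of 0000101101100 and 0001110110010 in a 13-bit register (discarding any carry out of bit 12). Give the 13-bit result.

0010100011110

  0000101101100
+ 0001110110010
= 0010100011110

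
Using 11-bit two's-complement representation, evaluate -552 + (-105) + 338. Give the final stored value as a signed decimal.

-319

-552 + (-105) = -657 (10101101111)
-657 + 338 = -319 (11011000001)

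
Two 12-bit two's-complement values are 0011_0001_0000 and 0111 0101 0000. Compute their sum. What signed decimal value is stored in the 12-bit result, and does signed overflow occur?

-1440; overflow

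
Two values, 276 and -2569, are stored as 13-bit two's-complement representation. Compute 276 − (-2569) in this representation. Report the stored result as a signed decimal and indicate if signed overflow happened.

2845; no overflow

276 → 0000100010100
-2569 → 1010111110111
Subtract via negate-and-add: invert 1010111110111 + 1 = 0101000001001 (i.e. 2569).
  0000100010100
+ 0101000001001
= 0101100011101
Result 0101100011101: MSB = 0 → value 2845.
Both addends (after negating the subtrahend) are non-negative and so is the stored result: no signed overflow.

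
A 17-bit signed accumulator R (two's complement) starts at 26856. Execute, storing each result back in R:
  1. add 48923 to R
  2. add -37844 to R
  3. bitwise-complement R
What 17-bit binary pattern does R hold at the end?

Start: R = 26856 = 00110100011101000.
R = 26856 + 48923 = 75779; wraps to -55293 = 10010100000000011
R = -55293 + (-37844) = -93137; wraps to 37935 = 01001010000101111
R = NOT 01001010000101111 = 10110101111010000 = -37936

10110101111010000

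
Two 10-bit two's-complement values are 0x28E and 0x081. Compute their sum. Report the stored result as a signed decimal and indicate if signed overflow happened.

0x28E = 1010001110 = -370 (signed)
0x081 = 0010000001 = 129 (signed)
  1010001110
+ 0010000001
= 1100001111
Result 1100001111: MSB = 1 → 783 − 1024 = -241.
Addends have opposite signs, so signed overflow cannot occur.

-241; no overflow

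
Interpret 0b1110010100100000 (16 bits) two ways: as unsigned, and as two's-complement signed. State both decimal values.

unsigned = 58656, signed = -6880

Unsigned: 1110010100100000 = 58656.
Signed: MSB=1 → 58656 − 65536 = -6880.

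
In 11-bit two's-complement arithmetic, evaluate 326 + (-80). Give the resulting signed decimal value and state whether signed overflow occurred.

246; no overflow

326 → 00101000110
-80 → 11110110000
  00101000110
+ 11110110000
= 00011110110  (discard carry-out 1)
Result 00011110110: MSB = 0 → value 246.
Addends have opposite signs, so signed overflow cannot occur.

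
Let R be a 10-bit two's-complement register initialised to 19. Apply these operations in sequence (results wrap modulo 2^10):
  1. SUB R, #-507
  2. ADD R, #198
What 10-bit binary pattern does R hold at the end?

Start: R = 19 = 0000010011.
R = 19 − (-507) = 526; wraps to -498 = 1000001110
R = -498 + 198 = -300 = 1011010100

1011010100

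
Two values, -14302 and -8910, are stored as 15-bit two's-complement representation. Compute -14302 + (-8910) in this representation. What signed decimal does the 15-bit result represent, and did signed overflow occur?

9556; overflow

-14302 → 100100000100010
-8910 → 101110100110010
  100100000100010
+ 101110100110010
= 010010101010100  (discard carry-out 1)
Result 010010101010100: MSB = 0 → value 9556.
Both addends are negative but the stored result is non-negative: signed overflow. The true value -14302 + (-8910) = -23212 lies outside [-16384, 16383].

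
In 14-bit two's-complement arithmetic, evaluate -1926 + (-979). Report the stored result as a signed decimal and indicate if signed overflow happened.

-2905; no overflow

-1926 → 11100001111010
-979 → 11110000101101
  11100001111010
+ 11110000101101
= 11010010100111  (discard carry-out 1)
Result 11010010100111: MSB = 1 → 13479 − 16384 = -2905.
Both addends are negative and so is the stored result: no signed overflow.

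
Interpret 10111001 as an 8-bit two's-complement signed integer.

-71

MSB is 1, so the value is negative.
Unsigned reading: 185. Subtract 2^8 = 256: 185 − 256 = -71.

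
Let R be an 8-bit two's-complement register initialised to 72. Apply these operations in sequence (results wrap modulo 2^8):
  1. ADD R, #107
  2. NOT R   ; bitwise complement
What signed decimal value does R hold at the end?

Start: R = 72 = 01001000.
R = 72 + 107 = 179; wraps to -77 = 10110011
R = NOT 10110011 = 01001100 = 76

76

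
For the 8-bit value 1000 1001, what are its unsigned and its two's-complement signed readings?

Unsigned: 10001001 = 137.
Signed: MSB=1 → 137 − 256 = -119.

unsigned = 137, signed = -119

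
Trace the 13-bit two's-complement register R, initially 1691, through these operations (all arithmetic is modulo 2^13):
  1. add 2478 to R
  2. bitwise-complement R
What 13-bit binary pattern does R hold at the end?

Start: R = 1691 = 0011010011011.
R = 1691 + 2478 = 4169; wraps to -4023 = 1000001001001
R = NOT 1000001001001 = 0111110110110 = 4022

0111110110110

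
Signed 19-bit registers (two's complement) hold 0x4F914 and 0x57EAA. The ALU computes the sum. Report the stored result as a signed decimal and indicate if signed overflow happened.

0x4F914 = 1001111100100010100 = -198380 (signed)
0x57EAA = 1010111111010101010 = -164182 (signed)
  1001111100100010100
+ 1010111111010101010
= 0100111011110111110  (discard carry-out 1)
Result 0100111011110111110: MSB = 0 → value 161726.
Both addends are negative but the stored result is non-negative: signed overflow. The true value -198380 + (-164182) = -362562 lies outside [-262144, 262143].

161726; overflow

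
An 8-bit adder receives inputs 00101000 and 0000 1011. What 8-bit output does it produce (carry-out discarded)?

  00101000
+ 00001011
= 00110011

00110011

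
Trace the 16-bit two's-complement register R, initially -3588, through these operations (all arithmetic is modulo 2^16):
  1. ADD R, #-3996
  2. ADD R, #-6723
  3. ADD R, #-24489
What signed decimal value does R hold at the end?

Start: R = -3588 = 1111000111111100.
R = -3588 + (-3996) = -7584 = 1110001001100000
R = -7584 + (-6723) = -14307 = 1100100000011101
R = -14307 + (-24489) = -38796; wraps to 26740 = 0110100001110100

26740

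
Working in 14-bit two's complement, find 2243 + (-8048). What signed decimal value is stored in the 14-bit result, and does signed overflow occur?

2243 → 00100011000011
-8048 → 10000010010000
  00100011000011
+ 10000010010000
= 10100101010011
Result 10100101010011: MSB = 1 → 10579 − 16384 = -5805.
Addends have opposite signs, so signed overflow cannot occur.

-5805; no overflow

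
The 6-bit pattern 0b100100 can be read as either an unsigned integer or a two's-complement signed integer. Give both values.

unsigned = 36, signed = -28

Unsigned: 100100 = 36.
Signed: MSB=1 → 36 − 64 = -28.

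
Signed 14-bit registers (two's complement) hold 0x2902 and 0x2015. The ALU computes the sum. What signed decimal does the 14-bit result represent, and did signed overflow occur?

0x2902 = 10100100000010 = -5886 (signed)
0x2015 = 10000000010101 = -8171 (signed)
  10100100000010
+ 10000000010101
= 00100100010111  (discard carry-out 1)
Result 00100100010111: MSB = 0 → value 2327.
Both addends are negative but the stored result is non-negative: signed overflow. The true value -5886 + (-8171) = -14057 lies outside [-8192, 8191].

2327; overflow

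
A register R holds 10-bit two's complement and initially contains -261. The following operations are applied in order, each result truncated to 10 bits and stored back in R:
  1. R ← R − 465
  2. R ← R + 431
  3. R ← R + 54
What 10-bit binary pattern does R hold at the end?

1100001111

Start: R = -261 = 1011111011.
R = -261 − 465 = -726; wraps to 298 = 0100101010
R = 298 + 431 = 729; wraps to -295 = 1011011001
R = -295 + 54 = -241 = 1100001111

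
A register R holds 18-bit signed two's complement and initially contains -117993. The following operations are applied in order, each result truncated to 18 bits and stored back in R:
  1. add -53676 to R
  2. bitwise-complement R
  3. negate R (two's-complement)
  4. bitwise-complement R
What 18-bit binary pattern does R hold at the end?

101001111010010011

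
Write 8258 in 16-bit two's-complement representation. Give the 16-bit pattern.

8258 is non-negative, so write it directly in 16 bits: 0010000001000010.

0010000001000010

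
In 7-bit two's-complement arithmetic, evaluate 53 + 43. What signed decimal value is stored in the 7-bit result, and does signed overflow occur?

53 → 0110101
43 → 0101011
  0110101
+ 0101011
= 1100000
Result 1100000: MSB = 1 → 96 − 128 = -32.
Both addends are non-negative but the stored result is negative: signed overflow. The true value 53 + 43 = 96 lies outside [-64, 63].

-32; overflow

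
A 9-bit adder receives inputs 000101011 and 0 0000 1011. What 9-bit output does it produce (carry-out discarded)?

  000101011
+ 000001011
= 000110110

000110110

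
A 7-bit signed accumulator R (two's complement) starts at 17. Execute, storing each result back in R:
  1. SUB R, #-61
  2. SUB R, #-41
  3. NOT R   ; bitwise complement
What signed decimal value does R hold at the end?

8

Start: R = 17 = 0010001.
R = 17 − (-61) = 78; wraps to -50 = 1001110
R = -50 − (-41) = -9 = 1110111
R = NOT 1110111 = 0001000 = 8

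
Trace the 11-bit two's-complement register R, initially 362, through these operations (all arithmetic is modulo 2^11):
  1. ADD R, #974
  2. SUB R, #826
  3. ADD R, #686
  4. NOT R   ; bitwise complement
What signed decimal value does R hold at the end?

851

Start: R = 362 = 00101101010.
R = 362 + 974 = 1336; wraps to -712 = 10100111000
R = -712 − 826 = -1538; wraps to 510 = 00111111110
R = 510 + 686 = 1196; wraps to -852 = 10010101100
R = NOT 10010101100 = 01101010011 = 851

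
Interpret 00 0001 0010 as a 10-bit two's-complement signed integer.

MSB is 0, so the value is non-negative: 0000010010 = 18.

18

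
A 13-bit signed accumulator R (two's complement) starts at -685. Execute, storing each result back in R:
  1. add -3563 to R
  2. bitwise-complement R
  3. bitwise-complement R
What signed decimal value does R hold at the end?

Start: R = -685 = 1110101010011.
R = -685 + (-3563) = -4248; wraps to 3944 = 0111101101000
R = NOT 0111101101000 = 1000010010111 = -3945
R = NOT 1000010010111 = 0111101101000 = 3944

3944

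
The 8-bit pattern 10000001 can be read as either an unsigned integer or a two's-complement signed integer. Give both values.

unsigned = 129, signed = -127

Unsigned: 10000001 = 129.
Signed: MSB=1 → 129 − 256 = -127.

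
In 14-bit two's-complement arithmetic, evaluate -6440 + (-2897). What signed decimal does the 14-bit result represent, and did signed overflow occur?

7047; overflow

-6440 → 10011011011000
-2897 → 11010010101111
  10011011011000
+ 11010010101111
= 01101110000111  (discard carry-out 1)
Result 01101110000111: MSB = 0 → value 7047.
Both addends are negative but the stored result is non-negative: signed overflow. The true value -6440 + (-2897) = -9337 lies outside [-8192, 8191].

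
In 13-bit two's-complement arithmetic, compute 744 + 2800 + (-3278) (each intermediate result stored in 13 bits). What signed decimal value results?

744 + 2800 = 3544 (0110111011000)
3544 + (-3278) = 266 (0000100001010)

266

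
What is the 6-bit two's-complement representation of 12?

12 is non-negative, so write it directly in 6 bits: 001100.

001100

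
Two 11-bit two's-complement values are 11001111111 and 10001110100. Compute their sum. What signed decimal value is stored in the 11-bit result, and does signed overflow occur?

11001111111 = -385 (signed)
10001110100 = -908 (signed)
  11001111111
+ 10001110100
= 01011110011  (discard carry-out 1)
Result 01011110011: MSB = 0 → value 755.
Both addends are negative but the stored result is non-negative: signed overflow. The true value -385 + (-908) = -1293 lies outside [-1024, 1023].

755; overflow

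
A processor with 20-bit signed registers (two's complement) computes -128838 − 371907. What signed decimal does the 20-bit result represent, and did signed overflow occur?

-128838 → 11100000100010111010
371907 → 01011010110011000011
Subtract via negate-and-add: invert 01011010110011000011 + 1 = 10100101001100111101 (i.e. -371907).
  11100000100010111010
+ 10100101001100111101
= 10000101101111110111  (discard carry-out 1)
Result 10000101101111110111: MSB = 1 → 547831 − 1048576 = -500745.
Both addends (after negating the subtrahend) are negative and so is the stored result: no signed overflow.

-500745; no overflow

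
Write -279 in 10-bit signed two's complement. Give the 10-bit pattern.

1011101001

|-279| = 279 = 0100010111 in 10 bits.
Invert the bits: 1011101000. Add 1: 1011101001.
Check: 1011101001 reads as 745 − 1024 = -279.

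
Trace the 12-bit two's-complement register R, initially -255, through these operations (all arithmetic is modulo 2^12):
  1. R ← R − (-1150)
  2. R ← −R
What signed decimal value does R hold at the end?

-895

Start: R = -255 = 111100000001.
R = -255 − (-1150) = 895 = 001101111111
R = −(895) = -895 = 110010000001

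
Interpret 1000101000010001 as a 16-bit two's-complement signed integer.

-30191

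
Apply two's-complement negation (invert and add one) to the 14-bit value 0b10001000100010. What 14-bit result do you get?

01110111011110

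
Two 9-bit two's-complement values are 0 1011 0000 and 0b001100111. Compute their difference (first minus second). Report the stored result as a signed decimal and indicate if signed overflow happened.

73; no overflow

0 1011 0000 → 010110000 = 176 (signed)
0b001100111 → 001100111 = 103 (signed)
Subtract via negate-and-add: invert 001100111 + 1 = 110011001 (i.e. -103).
  010110000
+ 110011001
= 001001001  (discard carry-out 1)
Result 001001001: MSB = 0 → value 73.
Addends (after negating the subtrahend) have opposite signs, so signed overflow cannot occur.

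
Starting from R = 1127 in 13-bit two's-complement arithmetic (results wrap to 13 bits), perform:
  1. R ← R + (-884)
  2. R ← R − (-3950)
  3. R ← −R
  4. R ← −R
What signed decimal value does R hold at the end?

Start: R = 1127 = 0010001100111.
R = 1127 + (-884) = 243 = 0000011110011
R = 243 − (-3950) = 4193; wraps to -3999 = 1000001100001
R = −(-3999) = 3999 = 0111110011111
R = −(3999) = -3999 = 1000001100001

-3999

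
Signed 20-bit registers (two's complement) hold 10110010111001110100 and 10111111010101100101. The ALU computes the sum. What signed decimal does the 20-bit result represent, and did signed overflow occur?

10110010111001110100 = -315788 (signed)
10111111010101100101 = -264859 (signed)
  10110010111001110100
+ 10111111010101100101
= 01110010001111011001  (discard carry-out 1)
Result 01110010001111011001: MSB = 0 → value 467929.
Both addends are negative but the stored result is non-negative: signed overflow. The true value -315788 + (-264859) = -580647 lies outside [-524288, 524287].

467929; overflow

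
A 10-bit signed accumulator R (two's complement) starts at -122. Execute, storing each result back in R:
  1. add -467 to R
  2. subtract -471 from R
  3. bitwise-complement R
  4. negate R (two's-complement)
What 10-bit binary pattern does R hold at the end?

1110001011

Start: R = -122 = 1110000110.
R = -122 + (-467) = -589; wraps to 435 = 0110110011
R = 435 − (-471) = 906; wraps to -118 = 1110001010
R = NOT 1110001010 = 0001110101 = 117
R = −(117) = -117 = 1110001011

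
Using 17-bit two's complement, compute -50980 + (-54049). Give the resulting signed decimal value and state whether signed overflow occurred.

-50980 → 10011100011011100
-54049 → 10010110011011111
  10011100011011100
+ 10010110011011111
= 00110010110111011  (discard carry-out 1)
Result 00110010110111011: MSB = 0 → value 26043.
Both addends are negative but the stored result is non-negative: signed overflow. The true value -50980 + (-54049) = -105029 lies outside [-65536, 65535].

26043; overflow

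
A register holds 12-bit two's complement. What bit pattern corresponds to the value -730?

110100100110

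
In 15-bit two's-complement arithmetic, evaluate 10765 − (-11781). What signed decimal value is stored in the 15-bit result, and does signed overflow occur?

-10222; overflow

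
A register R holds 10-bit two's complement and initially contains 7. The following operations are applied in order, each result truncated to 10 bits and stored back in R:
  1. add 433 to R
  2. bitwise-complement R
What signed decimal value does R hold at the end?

Start: R = 7 = 0000000111.
R = 7 + 433 = 440 = 0110111000
R = NOT 0110111000 = 1001000111 = -441

-441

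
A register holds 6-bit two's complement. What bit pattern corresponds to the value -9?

110111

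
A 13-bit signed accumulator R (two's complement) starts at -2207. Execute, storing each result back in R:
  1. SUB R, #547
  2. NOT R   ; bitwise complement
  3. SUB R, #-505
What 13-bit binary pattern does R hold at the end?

0110010111010

Start: R = -2207 = 1011101100001.
R = -2207 − 547 = -2754 = 1010100111110
R = NOT 1010100111110 = 0101011000001 = 2753
R = 2753 − (-505) = 3258 = 0110010111010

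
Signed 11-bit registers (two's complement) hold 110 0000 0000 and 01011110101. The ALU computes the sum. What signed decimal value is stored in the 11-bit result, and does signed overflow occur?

245; no overflow

110 0000 0000 → 11000000000 = -512 (signed)
01011110101 = 757 (signed)
  11000000000
+ 01011110101
= 00011110101  (discard carry-out 1)
Result 00011110101: MSB = 0 → value 245.
Addends have opposite signs, so signed overflow cannot occur.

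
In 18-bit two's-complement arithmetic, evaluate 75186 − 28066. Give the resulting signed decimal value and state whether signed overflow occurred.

75186 → 010010010110110010
28066 → 000110110110100010
Subtract via negate-and-add: invert 000110110110100010 + 1 = 111001001001011110 (i.e. -28066).
  010010010110110010
+ 111001001001011110
= 001011100000010000  (discard carry-out 1)
Result 001011100000010000: MSB = 0 → value 47120.
Addends (after negating the subtrahend) have opposite signs, so signed overflow cannot occur.

47120; no overflow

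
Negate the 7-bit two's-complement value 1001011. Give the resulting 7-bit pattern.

0110101

Invert: 0110100. Add 1: 0110101.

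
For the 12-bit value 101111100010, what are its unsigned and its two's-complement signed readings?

Unsigned: 101111100010 = 3042.
Signed: MSB=1 → 3042 − 4096 = -1054.

unsigned = 3042, signed = -1054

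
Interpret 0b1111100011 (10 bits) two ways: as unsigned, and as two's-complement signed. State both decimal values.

unsigned = 995, signed = -29

Unsigned: 1111100011 = 995.
Signed: MSB=1 → 995 − 1024 = -29.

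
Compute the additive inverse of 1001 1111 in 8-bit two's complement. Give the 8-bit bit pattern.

Invert: 01100000. Add 1: 01100001.
Check: 10011111 = -97, 01100001 = 97.

01100001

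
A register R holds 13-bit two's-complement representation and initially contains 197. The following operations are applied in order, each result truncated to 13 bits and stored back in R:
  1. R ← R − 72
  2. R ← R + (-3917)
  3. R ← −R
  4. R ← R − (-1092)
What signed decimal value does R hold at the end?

-3308

Start: R = 197 = 0000011000101.
R = 197 − 72 = 125 = 0000001111101
R = 125 + (-3917) = -3792 = 1000100110000
R = −(-3792) = 3792 = 0111011010000
R = 3792 − (-1092) = 4884; wraps to -3308 = 1001100010100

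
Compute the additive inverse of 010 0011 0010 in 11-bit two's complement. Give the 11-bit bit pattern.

10111001110

Invert: 10111001101. Add 1: 10111001110.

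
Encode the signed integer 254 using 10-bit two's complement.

0011111110

254 is non-negative, so write it directly in 10 bits: 0011111110.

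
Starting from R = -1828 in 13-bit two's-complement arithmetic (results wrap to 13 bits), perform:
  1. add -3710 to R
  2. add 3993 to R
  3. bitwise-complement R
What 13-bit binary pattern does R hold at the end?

Start: R = -1828 = 1100011011100.
R = -1828 + (-3710) = -5538; wraps to 2654 = 0101001011110
R = 2654 + 3993 = 6647; wraps to -1545 = 1100111110111
R = NOT 1100111110111 = 0011000001000 = 1544

0011000001000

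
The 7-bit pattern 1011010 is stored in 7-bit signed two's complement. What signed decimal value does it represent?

-38

MSB is 1, so the value is negative.
Invert: 0100101. Add 1: 0100110 = 38. So the value is −38.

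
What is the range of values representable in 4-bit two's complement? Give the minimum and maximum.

Minimum: −2^3 = -8.
Maximum: 2^3 − 1 = 7.

min = -8, max = 7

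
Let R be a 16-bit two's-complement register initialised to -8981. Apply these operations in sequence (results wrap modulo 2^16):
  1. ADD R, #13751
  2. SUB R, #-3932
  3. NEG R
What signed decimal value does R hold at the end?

-8702

Start: R = -8981 = 1101110011101011.
R = -8981 + 13751 = 4770 = 0001001010100010
R = 4770 − (-3932) = 8702 = 0010000111111110
R = −(8702) = -8702 = 1101111000000010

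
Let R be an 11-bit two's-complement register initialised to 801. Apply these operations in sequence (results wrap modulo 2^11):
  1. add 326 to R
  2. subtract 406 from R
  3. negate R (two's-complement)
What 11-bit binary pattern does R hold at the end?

Start: R = 801 = 01100100001.
R = 801 + 326 = 1127; wraps to -921 = 10001100111
R = -921 − 406 = -1327; wraps to 721 = 01011010001
R = −(721) = -721 = 10100101111

10100101111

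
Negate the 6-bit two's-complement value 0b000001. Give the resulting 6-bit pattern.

111111

Invert: 111110. Add 1: 111111.
Check: 000001 = 1, 111111 = -1.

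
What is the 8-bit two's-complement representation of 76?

76 is non-negative, so write it directly in 8 bits: 01001100.

01001100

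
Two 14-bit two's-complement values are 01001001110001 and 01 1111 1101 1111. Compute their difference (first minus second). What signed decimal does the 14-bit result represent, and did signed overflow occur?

-3438; no overflow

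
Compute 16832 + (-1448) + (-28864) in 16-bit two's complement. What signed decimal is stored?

16832 + (-1448) = 15384 (0011110000011000)
15384 + (-28864) = -13480 (1100101101011000)

-13480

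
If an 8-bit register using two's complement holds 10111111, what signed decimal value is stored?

MSB is 1, so the value is negative.
Unsigned reading: 191. Subtract 2^8 = 256: 191 − 256 = -65.

-65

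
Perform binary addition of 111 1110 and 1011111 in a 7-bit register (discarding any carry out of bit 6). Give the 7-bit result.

  1111110
+ 1011111
= 1011101  (discard carry-out 1)

1011101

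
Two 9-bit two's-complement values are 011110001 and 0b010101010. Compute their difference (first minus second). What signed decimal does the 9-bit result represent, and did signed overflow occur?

011110001 = 241 (signed)
0b010101010 → 010101010 = 170 (signed)
Subtract via negate-and-add: invert 010101010 + 1 = 101010110 (i.e. -170).
  011110001
+ 101010110
= 001000111  (discard carry-out 1)
Result 001000111: MSB = 0 → value 71.
Addends (after negating the subtrahend) have opposite signs, so signed overflow cannot occur.

71; no overflow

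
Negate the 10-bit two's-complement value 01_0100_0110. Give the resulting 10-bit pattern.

Invert: 1010111001. Add 1: 1010111010.
Check: 0101000110 = 326, 1010111010 = -326.

1010111010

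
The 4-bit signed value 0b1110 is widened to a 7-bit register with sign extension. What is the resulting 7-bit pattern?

1111110

MSB of 1110 is 1; replicate it into the new high bits.
111|1110 → 1111110 (still -2).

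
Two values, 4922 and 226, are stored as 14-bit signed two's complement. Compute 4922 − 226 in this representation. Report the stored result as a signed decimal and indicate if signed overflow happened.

4922 → 01001100111010
226 → 00000011100010
Subtract via negate-and-add: invert 00000011100010 + 1 = 11111100011110 (i.e. -226).
  01001100111010
+ 11111100011110
= 01001001011000  (discard carry-out 1)
Result 01001001011000: MSB = 0 → value 4696.
Addends (after negating the subtrahend) have opposite signs, so signed overflow cannot occur.

4696; no overflow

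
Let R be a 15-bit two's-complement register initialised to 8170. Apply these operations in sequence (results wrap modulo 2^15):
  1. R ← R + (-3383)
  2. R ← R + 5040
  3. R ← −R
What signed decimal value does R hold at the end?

Start: R = 8170 = 001111111101010.
R = 8170 + (-3383) = 4787 = 001001010110011
R = 4787 + 5040 = 9827 = 010011001100011
R = −(9827) = -9827 = 101100110011101

-9827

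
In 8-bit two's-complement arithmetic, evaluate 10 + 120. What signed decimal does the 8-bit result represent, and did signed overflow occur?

10 → 00001010
120 → 01111000
  00001010
+ 01111000
= 10000010
Result 10000010: MSB = 1 → 130 − 256 = -126.
Both addends are non-negative but the stored result is negative: signed overflow. The true value 10 + 120 = 130 lies outside [-128, 127].

-126; overflow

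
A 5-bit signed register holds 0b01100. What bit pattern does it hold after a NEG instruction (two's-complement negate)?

10100

Invert: 10011. Add 1: 10100.
Check: 01100 = 12, 10100 = -12.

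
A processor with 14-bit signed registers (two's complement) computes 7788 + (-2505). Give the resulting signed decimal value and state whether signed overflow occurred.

5283; no overflow

7788 → 01111001101100
-2505 → 11011000110111
  01111001101100
+ 11011000110111
= 01010010100011  (discard carry-out 1)
Result 01010010100011: MSB = 0 → value 5283.
Addends have opposite signs, so signed overflow cannot occur.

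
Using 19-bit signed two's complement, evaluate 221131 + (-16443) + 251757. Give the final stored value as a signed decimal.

-67843

221131 + (-16443) = 204688 (0110001111110010000)
204688 + 251757 = 456445 → wraps to -67843 (1101111011011111101)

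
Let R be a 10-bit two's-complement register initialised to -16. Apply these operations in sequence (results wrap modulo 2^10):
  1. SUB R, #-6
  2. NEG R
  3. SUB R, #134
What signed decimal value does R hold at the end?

-124

Start: R = -16 = 1111110000.
R = -16 − (-6) = -10 = 1111110110
R = −(-10) = 10 = 0000001010
R = 10 − 134 = -124 = 1110000100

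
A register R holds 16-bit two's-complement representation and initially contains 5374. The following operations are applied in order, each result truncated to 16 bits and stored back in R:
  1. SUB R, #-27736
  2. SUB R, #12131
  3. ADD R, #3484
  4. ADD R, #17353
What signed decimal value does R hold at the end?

-23720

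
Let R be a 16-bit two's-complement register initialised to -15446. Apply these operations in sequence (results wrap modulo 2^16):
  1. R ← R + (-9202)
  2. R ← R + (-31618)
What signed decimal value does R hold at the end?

Start: R = -15446 = 1100001110101010.
R = -15446 + (-9202) = -24648 = 1001111110111000
R = -24648 + (-31618) = -56266; wraps to 9270 = 0010010000110110

9270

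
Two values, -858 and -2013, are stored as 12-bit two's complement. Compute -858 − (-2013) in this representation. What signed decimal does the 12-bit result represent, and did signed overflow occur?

-858 → 110010100110
-2013 → 100000100011
Subtract via negate-and-add: invert 100000100011 + 1 = 011111011101 (i.e. 2013).
  110010100110
+ 011111011101
= 010010000011  (discard carry-out 1)
Result 010010000011: MSB = 0 → value 1155.
Addends (after negating the subtrahend) have opposite signs, so signed overflow cannot occur.

1155; no overflow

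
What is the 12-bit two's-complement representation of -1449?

|-1449| = 1449 = 010110101001 in 12 bits.
Invert the bits: 101001010110. Add 1: 101001010111.

101001010111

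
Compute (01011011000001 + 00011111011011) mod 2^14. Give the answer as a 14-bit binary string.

01111010011100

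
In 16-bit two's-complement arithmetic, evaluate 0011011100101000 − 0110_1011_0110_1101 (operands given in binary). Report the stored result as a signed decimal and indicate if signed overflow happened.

-13381; no overflow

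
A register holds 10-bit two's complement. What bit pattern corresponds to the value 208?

0011010000

208 is non-negative, so write it directly in 10 bits: 0011010000.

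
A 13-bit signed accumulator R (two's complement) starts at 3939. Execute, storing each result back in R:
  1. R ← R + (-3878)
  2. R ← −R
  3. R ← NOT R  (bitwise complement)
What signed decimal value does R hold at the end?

Start: R = 3939 = 0111101100011.
R = 3939 + (-3878) = 61 = 0000000111101
R = −(61) = -61 = 1111111000011
R = NOT 1111111000011 = 0000000111100 = 60

60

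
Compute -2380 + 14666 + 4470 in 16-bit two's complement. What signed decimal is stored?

-2380 + 14666 = 12286 (0010111111111110)
12286 + 4470 = 16756 (0100000101110100)

16756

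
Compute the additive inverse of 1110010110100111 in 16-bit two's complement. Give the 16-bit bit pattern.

0001101001011001

Invert: 0001101001011000. Add 1: 0001101001011001.
Check: 1110010110100111 = -6745, 0001101001011001 = 6745.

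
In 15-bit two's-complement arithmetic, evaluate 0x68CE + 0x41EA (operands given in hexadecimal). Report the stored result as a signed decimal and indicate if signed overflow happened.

10936; overflow

0x68CE = 110100011001110 = -5938 (signed)
0x41EA = 100000111101010 = -15894 (signed)
  110100011001110
+ 100000111101010
= 010101010111000  (discard carry-out 1)
Result 010101010111000: MSB = 0 → value 10936.
Both addends are negative but the stored result is non-negative: signed overflow. The true value -5938 + (-15894) = -21832 lies outside [-16384, 16383].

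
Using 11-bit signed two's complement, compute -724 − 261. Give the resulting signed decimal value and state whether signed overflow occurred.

-985; no overflow

-724 → 10100101100
261 → 00100000101
Subtract via negate-and-add: invert 00100000101 + 1 = 11011111011 (i.e. -261).
  10100101100
+ 11011111011
= 10000100111  (discard carry-out 1)
Result 10000100111: MSB = 1 → 1063 − 2048 = -985.
Both addends (after negating the subtrahend) are negative and so is the stored result: no signed overflow.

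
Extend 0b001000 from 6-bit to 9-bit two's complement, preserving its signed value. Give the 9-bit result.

MSB of 001000 is 0; replicate it into the new high bits.
000|001000 → 000001000 (still 8).

000001000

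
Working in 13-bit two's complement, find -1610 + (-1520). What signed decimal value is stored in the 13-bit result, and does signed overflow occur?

-1610 → 1100110110110
-1520 → 1101000010000
  1100110110110
+ 1101000010000
= 1001111000110  (discard carry-out 1)
Result 1001111000110: MSB = 1 → 5062 − 8192 = -3130.
Both addends are negative and so is the stored result: no signed overflow.

-3130; no overflow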